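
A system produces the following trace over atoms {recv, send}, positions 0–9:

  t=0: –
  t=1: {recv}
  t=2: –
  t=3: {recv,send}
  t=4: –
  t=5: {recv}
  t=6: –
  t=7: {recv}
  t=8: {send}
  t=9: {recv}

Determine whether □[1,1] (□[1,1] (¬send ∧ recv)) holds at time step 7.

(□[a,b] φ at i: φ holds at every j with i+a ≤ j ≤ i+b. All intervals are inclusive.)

True

Check □[1,1] (¬send ∧ recv) at every j in [8,8]:
  j=8: holds on [9,9]
All positions satisfy it → formula holds.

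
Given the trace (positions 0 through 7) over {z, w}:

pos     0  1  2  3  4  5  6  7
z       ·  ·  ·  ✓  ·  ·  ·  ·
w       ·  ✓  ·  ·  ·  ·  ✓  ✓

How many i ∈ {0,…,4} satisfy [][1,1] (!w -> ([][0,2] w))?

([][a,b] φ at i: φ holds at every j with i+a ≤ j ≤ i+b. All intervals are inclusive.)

1

Evaluate at each i in [0,4]:
  i=0: ✓ (all of [1,1])
  i=1: ✗ (fails at j=2)
  i=2: ✗ (fails at j=3)
  i=3: ✗ (fails at j=4)
  i=4: ✗ (fails at j=5)
Positions where it holds: {0} → 1.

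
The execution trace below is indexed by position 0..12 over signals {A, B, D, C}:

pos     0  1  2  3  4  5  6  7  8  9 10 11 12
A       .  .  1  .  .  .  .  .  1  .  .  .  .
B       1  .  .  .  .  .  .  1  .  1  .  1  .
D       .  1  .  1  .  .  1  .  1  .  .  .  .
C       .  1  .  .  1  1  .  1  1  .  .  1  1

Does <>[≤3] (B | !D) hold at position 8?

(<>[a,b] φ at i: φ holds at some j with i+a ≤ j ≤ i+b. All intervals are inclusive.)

Holds

Check (B | !D) at each j in [8,11]:
  j=8: false
  j=9: true
  j=10: true
  j=11: true
Found at j=9 → formula holds.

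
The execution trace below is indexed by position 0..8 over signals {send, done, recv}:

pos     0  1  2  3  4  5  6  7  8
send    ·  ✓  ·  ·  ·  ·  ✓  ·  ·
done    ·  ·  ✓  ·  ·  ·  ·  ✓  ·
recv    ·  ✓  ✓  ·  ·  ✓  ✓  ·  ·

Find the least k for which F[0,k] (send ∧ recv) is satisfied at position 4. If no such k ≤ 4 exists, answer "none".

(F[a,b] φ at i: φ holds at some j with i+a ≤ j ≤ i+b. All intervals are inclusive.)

Scan j = 4,5,… for (send ∧ recv):
  j=4: fails
  j=5: fails
  j=6: holds
First hit at j=6, so smallest k = 6-4 = 2.

2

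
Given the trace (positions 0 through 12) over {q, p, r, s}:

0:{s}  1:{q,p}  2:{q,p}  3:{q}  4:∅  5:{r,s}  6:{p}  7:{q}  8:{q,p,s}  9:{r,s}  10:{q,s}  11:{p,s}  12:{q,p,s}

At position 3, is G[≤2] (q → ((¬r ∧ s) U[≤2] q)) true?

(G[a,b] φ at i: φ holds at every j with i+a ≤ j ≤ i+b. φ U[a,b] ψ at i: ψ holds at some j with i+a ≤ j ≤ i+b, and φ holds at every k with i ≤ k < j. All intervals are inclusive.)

Yes

Check (q → ((¬r ∧ s) U[≤2] q)) at every j in [3,5]:
  j=3: antecedent true; consequent holds → ✓
  j=4: antecedent false → ✓
  j=5: antecedent false → ✓
All positions satisfy it → formula holds.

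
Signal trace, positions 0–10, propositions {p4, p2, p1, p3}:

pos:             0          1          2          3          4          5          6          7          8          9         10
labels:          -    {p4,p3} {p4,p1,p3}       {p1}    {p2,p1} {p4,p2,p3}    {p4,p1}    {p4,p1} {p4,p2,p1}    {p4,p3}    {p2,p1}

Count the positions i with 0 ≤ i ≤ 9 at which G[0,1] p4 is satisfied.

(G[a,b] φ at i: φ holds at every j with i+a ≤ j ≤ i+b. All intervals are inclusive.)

5

Evaluate at each i in [0,9]:
  i=0: ✗ (fails at j=0)
  i=1: ✓ (all of [1,2])
  i=2: ✗ (fails at j=3)
  i=3: ✗ (fails at j=3)
  i=4: ✗ (fails at j=4)
  i=5: ✓ (all of [5,6])
  i=6: ✓ (all of [6,7])
  i=7: ✓ (all of [7,8])
  i=8: ✓ (all of [8,9])
  i=9: ✗ (fails at j=10)
Positions where it holds: {1, 5, 6, 7, 8} → 5.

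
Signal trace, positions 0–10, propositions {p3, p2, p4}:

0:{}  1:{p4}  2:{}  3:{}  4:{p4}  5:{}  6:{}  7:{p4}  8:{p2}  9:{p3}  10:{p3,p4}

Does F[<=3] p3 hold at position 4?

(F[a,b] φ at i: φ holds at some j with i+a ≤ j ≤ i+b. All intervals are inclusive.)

False

Check p3 at each j in [4,7]:
  j=4: false
  j=5: false
  j=6: false
  j=7: false
No position in the window satisfies it → formula fails.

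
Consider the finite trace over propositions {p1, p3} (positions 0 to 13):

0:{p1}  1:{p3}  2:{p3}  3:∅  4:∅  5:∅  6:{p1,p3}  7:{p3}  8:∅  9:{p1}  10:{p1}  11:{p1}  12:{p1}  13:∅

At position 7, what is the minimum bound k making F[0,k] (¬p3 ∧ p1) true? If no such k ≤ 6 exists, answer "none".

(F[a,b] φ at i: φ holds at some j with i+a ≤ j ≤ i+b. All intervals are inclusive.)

2

Scan j = 7,8,… for (¬p3 ∧ p1):
  j=7: fails
  j=8: fails
  j=9: holds
First hit at j=9, so smallest k = 9-7 = 2.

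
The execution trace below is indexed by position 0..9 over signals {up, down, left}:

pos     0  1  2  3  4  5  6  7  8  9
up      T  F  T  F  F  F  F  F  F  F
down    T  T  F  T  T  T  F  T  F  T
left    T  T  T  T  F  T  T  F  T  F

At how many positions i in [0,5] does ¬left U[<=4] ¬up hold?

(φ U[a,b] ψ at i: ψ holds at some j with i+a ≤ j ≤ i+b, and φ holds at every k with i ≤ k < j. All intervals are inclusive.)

4

Evaluate at each i in [0,5]:
  i=0: ✗ (lhs fails at k=0 before rhs at j=1)
  i=1: ✓ (rhs at j=1)
  i=2: ✗ (lhs fails at k=2 before rhs at j=3)
  i=3: ✓ (rhs at j=3)
  i=4: ✓ (rhs at j=4)
  i=5: ✓ (rhs at j=5)
Positions where it holds: {1, 3, 4, 5} → 4.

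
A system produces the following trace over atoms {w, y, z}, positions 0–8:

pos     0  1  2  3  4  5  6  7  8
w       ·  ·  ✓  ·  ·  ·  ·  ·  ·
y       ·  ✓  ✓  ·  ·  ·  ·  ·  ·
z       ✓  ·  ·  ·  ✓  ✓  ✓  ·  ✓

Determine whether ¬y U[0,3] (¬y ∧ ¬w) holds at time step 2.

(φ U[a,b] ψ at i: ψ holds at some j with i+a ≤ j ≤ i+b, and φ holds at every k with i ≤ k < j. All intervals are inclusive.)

Need some j in [2,5] with (¬y ∧ ¬w), and ¬y at every k in [2,j-1].
  j=2: (¬y ∧ ¬w) false.
  j=3: (¬y ∧ ¬w) holds, but ¬y fails at k=2 → not this j.
  j=4: (¬y ∧ ¬w) holds, but ¬y fails at k=2 → not this j.
  j=5: (¬y ∧ ¬w) holds, but ¬y fails at k=2 → not this j.
No j in the window works → until fails.

Does not hold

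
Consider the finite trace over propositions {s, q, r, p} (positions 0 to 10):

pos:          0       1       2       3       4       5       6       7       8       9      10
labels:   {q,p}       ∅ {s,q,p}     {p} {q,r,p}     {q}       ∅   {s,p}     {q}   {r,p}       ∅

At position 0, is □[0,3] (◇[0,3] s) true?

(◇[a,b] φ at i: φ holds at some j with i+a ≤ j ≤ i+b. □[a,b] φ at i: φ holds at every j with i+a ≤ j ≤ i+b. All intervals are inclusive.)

No

Check ◇[0,3] s at every j in [0,3]:
  j=0: holds (witness at 2)
  j=1: holds (witness at 2)
  j=2: holds (witness at 2)
  j=3: fails (none in [3,6])
Fails at j=3 → formula fails.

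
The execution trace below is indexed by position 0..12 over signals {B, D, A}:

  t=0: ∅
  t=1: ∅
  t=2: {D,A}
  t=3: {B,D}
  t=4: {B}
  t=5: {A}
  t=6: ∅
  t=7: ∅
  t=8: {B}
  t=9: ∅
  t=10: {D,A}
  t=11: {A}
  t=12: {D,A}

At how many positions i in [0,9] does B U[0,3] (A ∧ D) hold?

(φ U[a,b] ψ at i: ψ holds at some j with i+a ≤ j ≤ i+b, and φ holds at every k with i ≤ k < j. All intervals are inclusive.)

Evaluate at each i in [0,9]:
  i=0: ✗ (lhs fails at k=0 before rhs at j=2)
  i=1: ✗ (lhs fails at k=1 before rhs at j=2)
  i=2: ✓ (rhs at j=2)
  i=3: ✗ (no rhs in [3,6])
  i=4: ✗ (no rhs in [4,7])
  i=5: ✗ (no rhs in [5,8])
  i=6: ✗ (no rhs in [6,9])
  i=7: ✗ (lhs fails at k=7 before rhs at j=10)
  i=8: ✗ (lhs fails at k=9 before rhs at j=10)
  i=9: ✗ (lhs fails at k=9 before rhs at j=10)
Positions where it holds: {2} → 1.

1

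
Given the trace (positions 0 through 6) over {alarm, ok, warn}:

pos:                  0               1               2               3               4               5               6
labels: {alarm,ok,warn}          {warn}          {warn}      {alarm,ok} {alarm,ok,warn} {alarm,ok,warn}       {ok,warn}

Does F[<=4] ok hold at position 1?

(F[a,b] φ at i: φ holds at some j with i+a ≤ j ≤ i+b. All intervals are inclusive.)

Holds

Check ok at each j in [1,5]:
  j=1: false
  j=2: false
  j=3: true
  j=4: true
  j=5: true
Found at j=3 → formula holds.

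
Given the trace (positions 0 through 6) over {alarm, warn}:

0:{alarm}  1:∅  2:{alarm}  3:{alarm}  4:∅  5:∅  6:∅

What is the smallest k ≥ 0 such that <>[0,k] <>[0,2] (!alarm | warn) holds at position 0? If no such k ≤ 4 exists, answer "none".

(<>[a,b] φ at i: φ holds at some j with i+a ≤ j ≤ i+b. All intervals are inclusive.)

0

Scan j = 0,1,… for <>[0,2] (!alarm | warn):
  j=0: holds
First hit at j=0, so smallest k = 0-0 = 0.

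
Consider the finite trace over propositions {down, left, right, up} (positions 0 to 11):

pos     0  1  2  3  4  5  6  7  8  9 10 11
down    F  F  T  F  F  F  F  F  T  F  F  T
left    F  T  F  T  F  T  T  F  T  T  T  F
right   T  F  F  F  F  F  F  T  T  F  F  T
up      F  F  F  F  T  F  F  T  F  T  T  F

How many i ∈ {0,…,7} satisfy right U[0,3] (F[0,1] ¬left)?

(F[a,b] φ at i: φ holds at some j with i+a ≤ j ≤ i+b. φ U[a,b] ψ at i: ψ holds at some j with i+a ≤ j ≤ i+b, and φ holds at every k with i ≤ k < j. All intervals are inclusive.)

7

Evaluate at each i in [0,7]:
  i=0: ✓ (rhs at j=0)
  i=1: ✓ (rhs at j=1)
  i=2: ✓ (rhs at j=2)
  i=3: ✓ (rhs at j=3)
  i=4: ✓ (rhs at j=4)
  i=5: ✗ (lhs fails at k=5 before rhs at j=6)
  i=6: ✓ (rhs at j=6)
  i=7: ✓ (rhs at j=7)
Positions where it holds: {0, 1, 2, 3, 4, 6, 7} → 7.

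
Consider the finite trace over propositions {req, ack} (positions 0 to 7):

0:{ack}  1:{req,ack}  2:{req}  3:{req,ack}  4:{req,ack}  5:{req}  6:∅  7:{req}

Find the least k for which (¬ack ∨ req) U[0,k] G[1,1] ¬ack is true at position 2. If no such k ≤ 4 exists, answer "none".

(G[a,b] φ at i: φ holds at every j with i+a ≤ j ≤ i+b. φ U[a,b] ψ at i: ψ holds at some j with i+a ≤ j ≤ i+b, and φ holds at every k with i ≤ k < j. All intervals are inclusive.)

Need earliest j ≥ 2 with G[1,1] ¬ack, and (¬ack ∨ req) at every k in [2,j-1].
  j=2: rhs fails.
  j=3: rhs fails.
  j=4: rhs holds; lhs holds on [2,3]. k = 2.

2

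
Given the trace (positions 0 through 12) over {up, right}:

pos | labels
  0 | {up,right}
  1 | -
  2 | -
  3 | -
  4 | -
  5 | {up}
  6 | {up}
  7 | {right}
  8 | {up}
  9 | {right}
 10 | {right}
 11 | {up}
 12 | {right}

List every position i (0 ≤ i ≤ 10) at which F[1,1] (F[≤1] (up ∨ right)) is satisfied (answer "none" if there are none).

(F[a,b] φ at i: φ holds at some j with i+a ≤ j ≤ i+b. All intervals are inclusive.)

3, 4, 5, 6, 7, 8, 9, 10

Evaluate at each i in [0,10]:
  i=0: ✗ (none in [1,1])
  i=1: ✗ (none in [2,2])
  i=2: ✗ (none in [3,3])
  i=3: ✓ (witness j=4)
  i=4: ✓ (witness j=5)
  i=5: ✓ (witness j=6)
  i=6: ✓ (witness j=7)
  i=7: ✓ (witness j=8)
  i=8: ✓ (witness j=9)
  i=9: ✓ (witness j=10)
  i=10: ✓ (witness j=11)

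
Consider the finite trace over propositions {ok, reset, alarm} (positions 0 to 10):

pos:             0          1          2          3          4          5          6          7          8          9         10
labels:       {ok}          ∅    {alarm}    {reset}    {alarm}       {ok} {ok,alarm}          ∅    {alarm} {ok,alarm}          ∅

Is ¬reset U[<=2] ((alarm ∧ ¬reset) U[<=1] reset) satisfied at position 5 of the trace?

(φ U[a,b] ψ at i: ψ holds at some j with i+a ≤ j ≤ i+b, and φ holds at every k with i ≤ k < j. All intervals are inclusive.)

Need some j in [5,7] with ((alarm ∧ ¬reset) U[<=1] reset), and ¬reset at every k in [5,j-1].
  j=5: ((alarm ∧ ¬reset) U[<=1] reset) — fails.
  j=6: ((alarm ∧ ¬reset) U[<=1] reset) — fails.
  j=7: ((alarm ∧ ¬reset) U[<=1] reset) — fails.
No j in the window works → until fails.

False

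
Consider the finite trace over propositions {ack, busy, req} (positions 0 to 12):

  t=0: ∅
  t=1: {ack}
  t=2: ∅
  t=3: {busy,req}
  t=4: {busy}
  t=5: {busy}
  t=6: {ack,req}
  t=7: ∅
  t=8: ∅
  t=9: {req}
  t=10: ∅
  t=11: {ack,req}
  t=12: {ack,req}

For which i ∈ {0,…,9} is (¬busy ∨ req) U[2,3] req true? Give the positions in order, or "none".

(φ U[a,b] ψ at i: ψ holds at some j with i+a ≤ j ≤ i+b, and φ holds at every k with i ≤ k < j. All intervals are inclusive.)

0, 1, 6, 7, 8, 9

Evaluate at each i in [0,9]:
  i=0: ✓ (rhs at j=3; lhs holds on [0,2])
  i=1: ✓ (rhs at j=3; lhs holds on [1,2])
  i=2: ✗ (no rhs in [4,5])
  i=3: ✗ (lhs fails at k=4 before rhs at j=6)
  i=4: ✗ (lhs fails at k=4 before rhs at j=6)
  i=5: ✗ (no rhs in [7,8])
  i=6: ✓ (rhs at j=9; lhs holds on [6,8])
  i=7: ✓ (rhs at j=9; lhs holds on [7,8])
  i=8: ✓ (rhs at j=11; lhs holds on [8,10])
  i=9: ✓ (rhs at j=11; lhs holds on [9,10])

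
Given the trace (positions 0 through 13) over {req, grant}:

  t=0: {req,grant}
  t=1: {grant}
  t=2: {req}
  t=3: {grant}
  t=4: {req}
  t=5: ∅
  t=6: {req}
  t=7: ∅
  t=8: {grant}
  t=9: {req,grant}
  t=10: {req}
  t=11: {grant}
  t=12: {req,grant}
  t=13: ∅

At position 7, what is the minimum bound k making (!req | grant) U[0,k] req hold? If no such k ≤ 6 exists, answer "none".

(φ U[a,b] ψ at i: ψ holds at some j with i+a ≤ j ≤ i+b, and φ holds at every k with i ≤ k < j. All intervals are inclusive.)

2

Need earliest j ≥ 7 with req, and (!req | grant) at every k in [7,j-1].
  j=7: rhs fails.
  j=8: rhs fails.
  j=9: rhs holds; lhs holds on [7,8]. k = 2.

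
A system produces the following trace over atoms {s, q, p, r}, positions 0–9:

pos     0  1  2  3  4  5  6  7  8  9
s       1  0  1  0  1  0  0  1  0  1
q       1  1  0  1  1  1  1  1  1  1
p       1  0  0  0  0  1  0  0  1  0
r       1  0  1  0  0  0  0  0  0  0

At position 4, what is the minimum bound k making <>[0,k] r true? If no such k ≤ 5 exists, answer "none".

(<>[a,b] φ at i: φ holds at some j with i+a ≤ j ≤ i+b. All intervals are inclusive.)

none

Scan j = 4,5,… for r:
  j=4: fails
  j=5: fails
  j=6: fails
  j=7: fails
  j=8: fails
  j=9: fails
No j in [4,9] satisfies it → none.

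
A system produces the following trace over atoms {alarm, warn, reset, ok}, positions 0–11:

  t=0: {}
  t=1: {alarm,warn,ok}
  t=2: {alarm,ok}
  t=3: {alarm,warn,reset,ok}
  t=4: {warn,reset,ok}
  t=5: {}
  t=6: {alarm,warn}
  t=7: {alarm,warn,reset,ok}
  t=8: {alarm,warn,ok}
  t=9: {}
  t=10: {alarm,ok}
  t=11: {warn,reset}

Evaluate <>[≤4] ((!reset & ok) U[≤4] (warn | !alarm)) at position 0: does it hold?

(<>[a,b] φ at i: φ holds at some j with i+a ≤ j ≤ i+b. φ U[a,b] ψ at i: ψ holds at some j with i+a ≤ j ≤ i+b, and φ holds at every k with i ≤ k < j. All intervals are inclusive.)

True

Check ((!reset & ok) U[≤4] (warn | !alarm)) at each j in [0,4]:
  j=0: holds
  j=1: holds
  j=2: holds
  j=3: holds
  j=4: holds
Found at j=0 → formula holds.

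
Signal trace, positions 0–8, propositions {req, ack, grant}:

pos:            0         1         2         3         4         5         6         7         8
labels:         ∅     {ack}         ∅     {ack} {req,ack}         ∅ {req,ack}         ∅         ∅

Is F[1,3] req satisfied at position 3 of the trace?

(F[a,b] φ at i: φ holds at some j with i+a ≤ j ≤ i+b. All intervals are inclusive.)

Check req at each j in [4,6]:
  j=4: true
  j=5: false
  j=6: true
Found at j=4 → formula holds.

True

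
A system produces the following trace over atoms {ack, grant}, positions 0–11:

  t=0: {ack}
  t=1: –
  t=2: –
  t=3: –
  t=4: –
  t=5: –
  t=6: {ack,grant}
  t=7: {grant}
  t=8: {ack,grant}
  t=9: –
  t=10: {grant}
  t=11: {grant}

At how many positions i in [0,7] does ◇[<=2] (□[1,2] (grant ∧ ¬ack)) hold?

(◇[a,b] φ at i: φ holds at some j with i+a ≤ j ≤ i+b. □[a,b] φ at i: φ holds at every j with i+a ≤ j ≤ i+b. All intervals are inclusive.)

1

Evaluate at each i in [0,7]:
  i=0: ✗ (none in [0,2])
  i=1: ✗ (none in [1,3])
  i=2: ✗ (none in [2,4])
  i=3: ✗ (none in [3,5])
  i=4: ✗ (none in [4,6])
  i=5: ✗ (none in [5,7])
  i=6: ✗ (none in [6,8])
  i=7: ✓ (witness j=9)
Positions where it holds: {7} → 1.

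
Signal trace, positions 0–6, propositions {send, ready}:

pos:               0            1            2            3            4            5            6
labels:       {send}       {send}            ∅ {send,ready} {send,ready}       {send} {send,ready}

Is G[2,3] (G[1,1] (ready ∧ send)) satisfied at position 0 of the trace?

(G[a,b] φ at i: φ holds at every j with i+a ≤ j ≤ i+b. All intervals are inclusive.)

Check G[1,1] (ready ∧ send) at every j in [2,3]:
  j=2: holds on [3,3]
  j=3: holds on [4,4]
All positions satisfy it → formula holds.

Holds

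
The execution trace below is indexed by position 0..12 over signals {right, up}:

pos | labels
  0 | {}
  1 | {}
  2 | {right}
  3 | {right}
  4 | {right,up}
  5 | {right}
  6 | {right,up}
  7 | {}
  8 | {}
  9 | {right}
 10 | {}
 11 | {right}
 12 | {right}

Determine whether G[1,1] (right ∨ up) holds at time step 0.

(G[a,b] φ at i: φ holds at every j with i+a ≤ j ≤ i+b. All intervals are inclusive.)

False

Check (right ∨ up) at every j in [1,1]:
  j=1: false
Fails at j=1 → formula fails.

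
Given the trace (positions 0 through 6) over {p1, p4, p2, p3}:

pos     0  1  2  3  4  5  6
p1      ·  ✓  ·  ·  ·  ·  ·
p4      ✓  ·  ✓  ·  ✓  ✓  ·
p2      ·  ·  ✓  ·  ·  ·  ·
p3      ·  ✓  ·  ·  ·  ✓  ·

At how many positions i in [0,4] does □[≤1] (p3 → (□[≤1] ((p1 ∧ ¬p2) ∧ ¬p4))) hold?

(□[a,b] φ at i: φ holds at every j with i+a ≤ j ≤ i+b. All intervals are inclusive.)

2

Evaluate at each i in [0,4]:
  i=0: ✗ (fails at j=1)
  i=1: ✗ (fails at j=1)
  i=2: ✓ (all of [2,3])
  i=3: ✓ (all of [3,4])
  i=4: ✗ (fails at j=5)
Positions where it holds: {2, 3} → 2.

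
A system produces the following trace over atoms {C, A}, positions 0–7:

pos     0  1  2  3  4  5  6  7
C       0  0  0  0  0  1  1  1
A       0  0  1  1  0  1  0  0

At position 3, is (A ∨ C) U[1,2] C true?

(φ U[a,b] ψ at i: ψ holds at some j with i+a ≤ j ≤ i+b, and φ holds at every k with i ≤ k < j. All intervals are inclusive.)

Need some j in [4,5] with C, and (A ∨ C) at every k in [3,j-1].
  j=4: C false.
  j=5: C holds, but (A ∨ C) fails at k=4 → not this j.
No j in the window works → until fails.

No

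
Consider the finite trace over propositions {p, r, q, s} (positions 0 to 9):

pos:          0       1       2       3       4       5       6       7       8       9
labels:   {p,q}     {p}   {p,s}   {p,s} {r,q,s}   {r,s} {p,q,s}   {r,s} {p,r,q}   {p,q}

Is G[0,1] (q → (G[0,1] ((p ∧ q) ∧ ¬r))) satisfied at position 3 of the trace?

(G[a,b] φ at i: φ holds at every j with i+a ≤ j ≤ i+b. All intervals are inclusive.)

Does not hold

Check (q → (G[0,1] ((p ∧ q) ∧ ¬r))) at every j in [3,4]:
  j=3: antecedent false → ✓
  j=4: antecedent true; consequent fails at 4 → ✗
Fails at j=4 → formula fails.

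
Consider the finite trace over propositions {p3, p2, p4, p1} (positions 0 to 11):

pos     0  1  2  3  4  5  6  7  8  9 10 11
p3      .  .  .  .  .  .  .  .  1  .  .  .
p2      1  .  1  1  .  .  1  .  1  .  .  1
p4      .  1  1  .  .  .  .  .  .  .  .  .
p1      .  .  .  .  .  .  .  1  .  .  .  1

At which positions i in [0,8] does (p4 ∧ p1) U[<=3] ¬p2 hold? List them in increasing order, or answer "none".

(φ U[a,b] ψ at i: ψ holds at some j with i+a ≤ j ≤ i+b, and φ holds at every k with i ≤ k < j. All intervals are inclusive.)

Evaluate at each i in [0,8]:
  i=0: ✗ (lhs fails at k=0 before rhs at j=1)
  i=1: ✓ (rhs at j=1)
  i=2: ✗ (lhs fails at k=2 before rhs at j=4)
  i=3: ✗ (lhs fails at k=3 before rhs at j=4)
  i=4: ✓ (rhs at j=4)
  i=5: ✓ (rhs at j=5)
  i=6: ✗ (lhs fails at k=6 before rhs at j=7)
  i=7: ✓ (rhs at j=7)
  i=8: ✗ (lhs fails at k=8 before rhs at j=9)

1, 4, 5, 7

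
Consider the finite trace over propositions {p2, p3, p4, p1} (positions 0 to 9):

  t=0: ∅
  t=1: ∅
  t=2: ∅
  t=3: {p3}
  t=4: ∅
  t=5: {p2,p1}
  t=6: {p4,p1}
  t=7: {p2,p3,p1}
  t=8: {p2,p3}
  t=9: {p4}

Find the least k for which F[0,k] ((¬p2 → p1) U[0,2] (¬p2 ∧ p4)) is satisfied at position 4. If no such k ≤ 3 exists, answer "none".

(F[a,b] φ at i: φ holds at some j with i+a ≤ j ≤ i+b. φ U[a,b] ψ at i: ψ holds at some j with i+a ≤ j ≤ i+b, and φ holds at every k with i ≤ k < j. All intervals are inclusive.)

1

Scan j = 4,5,… for ((¬p2 → p1) U[0,2] (¬p2 ∧ p4)):
  j=4: fails
  j=5: holds
First hit at j=5, so smallest k = 5-4 = 1.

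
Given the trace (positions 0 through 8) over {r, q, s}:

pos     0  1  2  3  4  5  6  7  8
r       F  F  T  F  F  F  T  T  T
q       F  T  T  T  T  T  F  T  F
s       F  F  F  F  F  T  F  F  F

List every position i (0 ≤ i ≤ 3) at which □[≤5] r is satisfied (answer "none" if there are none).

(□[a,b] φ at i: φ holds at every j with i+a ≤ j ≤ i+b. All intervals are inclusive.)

none

Evaluate at each i in [0,3]:
  i=0: ✗ (fails at j=0)
  i=1: ✗ (fails at j=1)
  i=2: ✗ (fails at j=3)
  i=3: ✗ (fails at j=3)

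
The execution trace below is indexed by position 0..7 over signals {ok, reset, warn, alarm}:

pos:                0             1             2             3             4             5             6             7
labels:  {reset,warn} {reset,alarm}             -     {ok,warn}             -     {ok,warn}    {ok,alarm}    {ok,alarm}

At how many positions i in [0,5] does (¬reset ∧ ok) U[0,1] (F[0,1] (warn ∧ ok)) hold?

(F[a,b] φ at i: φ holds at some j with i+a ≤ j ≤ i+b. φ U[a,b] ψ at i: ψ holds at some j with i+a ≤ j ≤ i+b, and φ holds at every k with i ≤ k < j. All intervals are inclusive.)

4

Evaluate at each i in [0,5]:
  i=0: ✗ (no rhs in [0,1])
  i=1: ✗ (lhs fails at k=1 before rhs at j=2)
  i=2: ✓ (rhs at j=2)
  i=3: ✓ (rhs at j=3)
  i=4: ✓ (rhs at j=4)
  i=5: ✓ (rhs at j=5)
Positions where it holds: {2, 3, 4, 5} → 4.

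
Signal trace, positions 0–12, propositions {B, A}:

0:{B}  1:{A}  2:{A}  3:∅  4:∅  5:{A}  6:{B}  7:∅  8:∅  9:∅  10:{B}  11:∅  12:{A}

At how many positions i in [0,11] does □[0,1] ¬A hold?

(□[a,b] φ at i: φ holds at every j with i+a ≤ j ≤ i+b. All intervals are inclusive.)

6

Evaluate at each i in [0,11]:
  i=0: ✗ (fails at j=1)
  i=1: ✗ (fails at j=1)
  i=2: ✗ (fails at j=2)
  i=3: ✓ (all of [3,4])
  i=4: ✗ (fails at j=5)
  i=5: ✗ (fails at j=5)
  i=6: ✓ (all of [6,7])
  i=7: ✓ (all of [7,8])
  i=8: ✓ (all of [8,9])
  i=9: ✓ (all of [9,10])
  i=10: ✓ (all of [10,11])
  i=11: ✗ (fails at j=12)
Positions where it holds: {3, 6, 7, 8, 9, 10} → 6.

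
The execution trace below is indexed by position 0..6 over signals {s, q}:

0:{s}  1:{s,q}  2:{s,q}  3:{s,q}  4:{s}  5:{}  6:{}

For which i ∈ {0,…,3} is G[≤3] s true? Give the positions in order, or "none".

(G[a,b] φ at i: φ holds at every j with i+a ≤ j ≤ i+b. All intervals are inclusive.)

0, 1

Evaluate at each i in [0,3]:
  i=0: ✓ (all of [0,3])
  i=1: ✓ (all of [1,4])
  i=2: ✗ (fails at j=5)
  i=3: ✗ (fails at j=5)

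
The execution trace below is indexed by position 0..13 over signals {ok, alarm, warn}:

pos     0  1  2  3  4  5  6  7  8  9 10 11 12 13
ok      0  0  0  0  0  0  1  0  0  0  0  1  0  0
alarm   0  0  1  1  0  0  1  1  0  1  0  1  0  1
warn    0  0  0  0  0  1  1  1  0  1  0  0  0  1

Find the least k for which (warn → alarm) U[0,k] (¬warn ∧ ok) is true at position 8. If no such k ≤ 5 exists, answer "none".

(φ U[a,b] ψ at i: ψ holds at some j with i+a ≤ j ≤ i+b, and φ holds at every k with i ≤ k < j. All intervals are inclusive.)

Need earliest j ≥ 8 with (¬warn ∧ ok), and (warn → alarm) at every k in [8,j-1].
  j=8: rhs fails.
  j=9: rhs fails.
  j=10: rhs fails.
  j=11: rhs holds; lhs holds on [8,10]. k = 3.

3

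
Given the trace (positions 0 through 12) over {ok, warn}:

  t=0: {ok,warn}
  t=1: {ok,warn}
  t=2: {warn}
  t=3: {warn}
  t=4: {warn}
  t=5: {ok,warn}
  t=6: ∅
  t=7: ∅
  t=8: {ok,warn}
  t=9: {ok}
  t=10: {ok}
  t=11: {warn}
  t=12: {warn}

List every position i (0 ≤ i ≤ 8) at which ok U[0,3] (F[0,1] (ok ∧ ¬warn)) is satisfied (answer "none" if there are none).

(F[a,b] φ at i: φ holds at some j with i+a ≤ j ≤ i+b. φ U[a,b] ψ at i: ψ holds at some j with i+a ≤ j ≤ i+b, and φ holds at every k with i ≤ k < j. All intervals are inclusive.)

Evaluate at each i in [0,8]:
  i=0: ✗ (no rhs in [0,3])
  i=1: ✗ (no rhs in [1,4])
  i=2: ✗ (no rhs in [2,5])
  i=3: ✗ (no rhs in [3,6])
  i=4: ✗ (no rhs in [4,7])
  i=5: ✗ (lhs fails at k=6 before rhs at j=8)
  i=6: ✗ (lhs fails at k=6 before rhs at j=8)
  i=7: ✗ (lhs fails at k=7 before rhs at j=8)
  i=8: ✓ (rhs at j=8)

8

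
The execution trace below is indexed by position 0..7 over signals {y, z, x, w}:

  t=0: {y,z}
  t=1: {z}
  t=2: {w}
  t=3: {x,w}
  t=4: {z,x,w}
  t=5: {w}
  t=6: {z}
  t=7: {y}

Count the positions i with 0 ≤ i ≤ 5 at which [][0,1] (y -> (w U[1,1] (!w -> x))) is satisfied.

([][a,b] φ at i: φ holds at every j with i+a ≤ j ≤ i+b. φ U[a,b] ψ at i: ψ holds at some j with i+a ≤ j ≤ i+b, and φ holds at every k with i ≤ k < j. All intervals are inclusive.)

Evaluate at each i in [0,5]:
  i=0: ✗ (fails at j=0)
  i=1: ✓ (all of [1,2])
  i=2: ✓ (all of [2,3])
  i=3: ✓ (all of [3,4])
  i=4: ✓ (all of [4,5])
  i=5: ✓ (all of [5,6])
Positions where it holds: {1, 2, 3, 4, 5} → 5.

5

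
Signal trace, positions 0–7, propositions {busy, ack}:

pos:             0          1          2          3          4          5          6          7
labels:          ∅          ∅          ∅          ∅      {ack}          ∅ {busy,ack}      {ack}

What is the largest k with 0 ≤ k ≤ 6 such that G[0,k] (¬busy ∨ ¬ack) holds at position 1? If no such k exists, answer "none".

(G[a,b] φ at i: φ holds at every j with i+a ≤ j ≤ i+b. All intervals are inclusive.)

4

(¬busy ∨ ¬ack) must hold from j=1 onward; find where it first fails.
  j=1: holds
  j=2: holds
  j=3: holds
  j=4: holds
  j=5: holds
  j=6: fails
Holds on [1,5], so largest k = 4.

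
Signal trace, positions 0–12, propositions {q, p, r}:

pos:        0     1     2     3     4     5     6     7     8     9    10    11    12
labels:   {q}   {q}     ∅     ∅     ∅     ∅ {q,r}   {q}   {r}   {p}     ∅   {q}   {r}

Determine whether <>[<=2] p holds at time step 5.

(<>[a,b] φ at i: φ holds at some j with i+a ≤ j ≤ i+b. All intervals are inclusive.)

No

Check p at each j in [5,7]:
  j=5: false
  j=6: false
  j=7: false
No position in the window satisfies it → formula fails.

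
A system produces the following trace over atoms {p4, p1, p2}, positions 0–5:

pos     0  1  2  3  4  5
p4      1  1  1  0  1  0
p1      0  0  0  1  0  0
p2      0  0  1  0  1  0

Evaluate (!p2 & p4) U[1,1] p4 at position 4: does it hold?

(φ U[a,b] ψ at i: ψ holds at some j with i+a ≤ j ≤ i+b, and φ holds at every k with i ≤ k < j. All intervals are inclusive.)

Need some j in [5,5] with p4, and (!p2 & p4) at every k in [4,j-1].
  j=5: p4 false.
No j in the window works → until fails.

False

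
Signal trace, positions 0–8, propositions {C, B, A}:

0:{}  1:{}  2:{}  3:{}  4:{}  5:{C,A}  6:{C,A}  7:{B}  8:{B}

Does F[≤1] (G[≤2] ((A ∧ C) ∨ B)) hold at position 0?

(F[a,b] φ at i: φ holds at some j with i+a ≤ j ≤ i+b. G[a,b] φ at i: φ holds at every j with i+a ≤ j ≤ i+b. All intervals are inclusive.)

Check G[≤2] ((A ∧ C) ∨ B) at each j in [0,1]:
  j=0: fails at 0
  j=1: fails at 1
No position in the window satisfies it → formula fails.

No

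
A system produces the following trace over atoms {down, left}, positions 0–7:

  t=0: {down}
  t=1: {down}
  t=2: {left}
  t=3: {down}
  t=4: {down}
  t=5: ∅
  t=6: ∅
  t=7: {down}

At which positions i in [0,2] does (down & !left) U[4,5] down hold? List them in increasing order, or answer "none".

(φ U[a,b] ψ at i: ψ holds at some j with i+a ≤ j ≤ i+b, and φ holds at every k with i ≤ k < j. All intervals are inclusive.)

Evaluate at each i in [0,2]:
  i=0: ✗ (lhs fails at k=2 before rhs at j=4)
  i=1: ✗ (no rhs in [5,6])
  i=2: ✗ (lhs fails at k=2 before rhs at j=7)

none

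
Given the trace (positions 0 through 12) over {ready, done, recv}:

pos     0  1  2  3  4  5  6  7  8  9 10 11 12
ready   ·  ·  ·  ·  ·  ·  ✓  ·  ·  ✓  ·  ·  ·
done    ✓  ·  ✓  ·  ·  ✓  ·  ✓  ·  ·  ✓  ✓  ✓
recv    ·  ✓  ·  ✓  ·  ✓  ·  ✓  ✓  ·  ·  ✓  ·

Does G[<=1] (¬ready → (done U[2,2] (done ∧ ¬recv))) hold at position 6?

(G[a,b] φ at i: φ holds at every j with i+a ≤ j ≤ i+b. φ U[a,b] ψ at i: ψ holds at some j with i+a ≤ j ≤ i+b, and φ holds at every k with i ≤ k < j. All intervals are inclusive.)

No

Check (¬ready → (done U[2,2] (done ∧ ¬recv))) at every j in [6,7]:
  j=6: antecedent false → ✓
  j=7: antecedent true; consequent fails → ✗
Fails at j=7 → formula fails.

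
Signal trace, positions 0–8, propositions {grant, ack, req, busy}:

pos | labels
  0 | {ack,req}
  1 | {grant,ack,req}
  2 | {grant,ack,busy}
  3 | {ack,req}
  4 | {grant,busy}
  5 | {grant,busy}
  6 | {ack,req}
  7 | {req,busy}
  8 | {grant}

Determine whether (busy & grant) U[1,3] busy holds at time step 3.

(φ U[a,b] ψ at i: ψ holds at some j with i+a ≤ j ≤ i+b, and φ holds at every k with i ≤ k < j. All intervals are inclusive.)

False

Need some j in [4,6] with busy, and (busy & grant) at every k in [3,j-1].
  j=4: busy holds, but (busy & grant) fails at k=3 → not this j.
  j=5: busy holds, but (busy & grant) fails at k=3 → not this j.
  j=6: busy false.
No j in the window works → until fails.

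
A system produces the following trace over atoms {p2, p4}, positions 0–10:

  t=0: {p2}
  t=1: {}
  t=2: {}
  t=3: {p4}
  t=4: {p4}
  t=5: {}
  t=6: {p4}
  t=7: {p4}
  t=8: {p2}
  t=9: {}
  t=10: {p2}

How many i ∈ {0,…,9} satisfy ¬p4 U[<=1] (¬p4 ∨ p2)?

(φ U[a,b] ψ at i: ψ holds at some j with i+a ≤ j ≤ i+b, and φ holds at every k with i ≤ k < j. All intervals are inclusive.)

6

Evaluate at each i in [0,9]:
  i=0: ✓ (rhs at j=0)
  i=1: ✓ (rhs at j=1)
  i=2: ✓ (rhs at j=2)
  i=3: ✗ (no rhs in [3,4])
  i=4: ✗ (lhs fails at k=4 before rhs at j=5)
  i=5: ✓ (rhs at j=5)
  i=6: ✗ (no rhs in [6,7])
  i=7: ✗ (lhs fails at k=7 before rhs at j=8)
  i=8: ✓ (rhs at j=8)
  i=9: ✓ (rhs at j=9)
Positions where it holds: {0, 1, 2, 5, 8, 9} → 6.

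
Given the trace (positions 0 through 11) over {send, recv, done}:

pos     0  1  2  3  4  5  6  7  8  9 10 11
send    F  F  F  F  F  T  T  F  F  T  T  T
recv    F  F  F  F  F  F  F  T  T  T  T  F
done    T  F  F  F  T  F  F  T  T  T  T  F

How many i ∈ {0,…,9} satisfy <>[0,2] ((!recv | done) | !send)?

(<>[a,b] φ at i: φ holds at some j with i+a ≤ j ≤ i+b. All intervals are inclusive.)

10

Evaluate at each i in [0,9]:
  i=0: ✓ (witness j=0)
  i=1: ✓ (witness j=1)
  i=2: ✓ (witness j=2)
  i=3: ✓ (witness j=3)
  i=4: ✓ (witness j=4)
  i=5: ✓ (witness j=5)
  i=6: ✓ (witness j=6)
  i=7: ✓ (witness j=7)
  i=8: ✓ (witness j=8)
  i=9: ✓ (witness j=9)
Positions where it holds: {0, 1, 2, 3, 4, 5, 6, 7, 8, 9} → 10.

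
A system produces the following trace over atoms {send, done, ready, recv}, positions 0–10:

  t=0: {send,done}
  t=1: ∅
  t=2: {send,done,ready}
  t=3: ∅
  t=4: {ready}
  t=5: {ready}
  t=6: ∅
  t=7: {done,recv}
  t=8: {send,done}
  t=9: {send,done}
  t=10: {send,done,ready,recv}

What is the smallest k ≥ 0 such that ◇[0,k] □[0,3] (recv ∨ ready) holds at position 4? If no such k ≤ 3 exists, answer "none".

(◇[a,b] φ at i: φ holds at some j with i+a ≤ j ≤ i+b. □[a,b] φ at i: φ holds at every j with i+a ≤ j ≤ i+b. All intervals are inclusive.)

Scan j = 4,5,… for □[0,3] (recv ∨ ready):
  j=4: fails
  j=5: fails
  j=6: fails
  j=7: fails
No j in [4,7] satisfies it → none.

none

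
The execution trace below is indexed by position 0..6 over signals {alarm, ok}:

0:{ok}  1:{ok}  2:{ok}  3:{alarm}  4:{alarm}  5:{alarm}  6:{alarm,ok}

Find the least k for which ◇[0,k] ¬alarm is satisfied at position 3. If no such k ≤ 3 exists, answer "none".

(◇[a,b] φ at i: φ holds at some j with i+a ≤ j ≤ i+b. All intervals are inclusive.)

none

Scan j = 3,4,… for ¬alarm:
  j=3: fails
  j=4: fails
  j=5: fails
  j=6: fails
No j in [3,6] satisfies it → none.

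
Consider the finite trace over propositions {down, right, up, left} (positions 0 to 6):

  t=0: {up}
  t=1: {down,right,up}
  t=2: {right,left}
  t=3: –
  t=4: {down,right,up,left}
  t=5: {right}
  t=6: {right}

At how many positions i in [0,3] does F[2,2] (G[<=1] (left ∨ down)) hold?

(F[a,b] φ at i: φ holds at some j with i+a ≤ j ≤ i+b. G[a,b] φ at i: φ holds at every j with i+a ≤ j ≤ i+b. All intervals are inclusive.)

0

Evaluate at each i in [0,3]:
  i=0: ✗ (none in [2,2])
  i=1: ✗ (none in [3,3])
  i=2: ✗ (none in [4,4])
  i=3: ✗ (none in [5,5])
Positions where it holds: {} → 0.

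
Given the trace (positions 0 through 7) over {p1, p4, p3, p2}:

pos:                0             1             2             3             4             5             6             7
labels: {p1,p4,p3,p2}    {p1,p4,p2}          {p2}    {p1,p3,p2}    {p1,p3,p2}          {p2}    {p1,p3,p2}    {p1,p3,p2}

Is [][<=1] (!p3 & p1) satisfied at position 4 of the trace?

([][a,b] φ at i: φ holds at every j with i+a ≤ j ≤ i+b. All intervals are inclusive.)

Check (!p3 & p1) at every j in [4,5]:
  j=4: false
  j=5: false
Fails at j=4 → formula fails.

False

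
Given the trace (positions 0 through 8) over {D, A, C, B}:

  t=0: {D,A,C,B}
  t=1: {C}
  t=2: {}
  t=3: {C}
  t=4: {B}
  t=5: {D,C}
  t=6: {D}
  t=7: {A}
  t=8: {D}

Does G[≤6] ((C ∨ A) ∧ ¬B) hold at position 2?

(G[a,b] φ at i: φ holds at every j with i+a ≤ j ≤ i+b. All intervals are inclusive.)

False

Check ((C ∨ A) ∧ ¬B) at every j in [2,8]:
  j=2: false
  j=3: true
  j=4: false
  j=5: true
  j=6: false
  j=7: true
  j=8: false
Fails at j=2 → formula fails.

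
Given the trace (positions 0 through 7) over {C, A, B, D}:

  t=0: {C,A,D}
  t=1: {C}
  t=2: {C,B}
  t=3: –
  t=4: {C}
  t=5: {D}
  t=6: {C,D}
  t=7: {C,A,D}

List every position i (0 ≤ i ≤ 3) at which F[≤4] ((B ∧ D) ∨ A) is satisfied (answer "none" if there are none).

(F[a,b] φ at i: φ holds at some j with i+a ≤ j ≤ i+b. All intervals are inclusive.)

Evaluate at each i in [0,3]:
  i=0: ✓ (witness j=0)
  i=1: ✗ (none in [1,5])
  i=2: ✗ (none in [2,6])
  i=3: ✓ (witness j=7)

0, 3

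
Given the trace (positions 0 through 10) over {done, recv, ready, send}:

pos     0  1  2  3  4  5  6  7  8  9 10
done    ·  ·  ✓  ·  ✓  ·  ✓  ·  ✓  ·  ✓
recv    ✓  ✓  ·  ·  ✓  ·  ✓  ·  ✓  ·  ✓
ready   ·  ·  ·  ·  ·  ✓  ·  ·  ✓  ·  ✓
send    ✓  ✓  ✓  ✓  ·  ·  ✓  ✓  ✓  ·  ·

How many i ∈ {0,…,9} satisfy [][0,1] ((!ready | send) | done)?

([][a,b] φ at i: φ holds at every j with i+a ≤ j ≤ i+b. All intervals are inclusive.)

8

Evaluate at each i in [0,9]:
  i=0: ✓ (all of [0,1])
  i=1: ✓ (all of [1,2])
  i=2: ✓ (all of [2,3])
  i=3: ✓ (all of [3,4])
  i=4: ✗ (fails at j=5)
  i=5: ✗ (fails at j=5)
  i=6: ✓ (all of [6,7])
  i=7: ✓ (all of [7,8])
  i=8: ✓ (all of [8,9])
  i=9: ✓ (all of [9,10])
Positions where it holds: {0, 1, 2, 3, 6, 7, 8, 9} → 8.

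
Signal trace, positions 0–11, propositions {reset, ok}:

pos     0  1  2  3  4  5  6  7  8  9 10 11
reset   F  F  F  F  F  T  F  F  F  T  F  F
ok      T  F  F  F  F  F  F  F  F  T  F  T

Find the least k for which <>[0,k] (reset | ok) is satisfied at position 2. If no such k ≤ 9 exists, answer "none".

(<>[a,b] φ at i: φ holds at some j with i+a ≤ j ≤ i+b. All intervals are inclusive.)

Scan j = 2,3,… for (reset | ok):
  j=2: fails
  j=3: fails
  j=4: fails
  j=5: holds
First hit at j=5, so smallest k = 5-2 = 3.

3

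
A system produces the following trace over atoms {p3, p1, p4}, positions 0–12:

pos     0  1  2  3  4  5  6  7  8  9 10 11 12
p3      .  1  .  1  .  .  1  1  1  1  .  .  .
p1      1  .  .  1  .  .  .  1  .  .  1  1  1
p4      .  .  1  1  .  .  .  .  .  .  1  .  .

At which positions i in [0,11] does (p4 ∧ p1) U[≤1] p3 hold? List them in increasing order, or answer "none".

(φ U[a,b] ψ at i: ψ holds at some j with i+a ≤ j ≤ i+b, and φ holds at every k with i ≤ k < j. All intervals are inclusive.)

Evaluate at each i in [0,11]:
  i=0: ✗ (lhs fails at k=0 before rhs at j=1)
  i=1: ✓ (rhs at j=1)
  i=2: ✗ (lhs fails at k=2 before rhs at j=3)
  i=3: ✓ (rhs at j=3)
  i=4: ✗ (no rhs in [4,5])
  i=5: ✗ (lhs fails at k=5 before rhs at j=6)
  i=6: ✓ (rhs at j=6)
  i=7: ✓ (rhs at j=7)
  i=8: ✓ (rhs at j=8)
  i=9: ✓ (rhs at j=9)
  i=10: ✗ (no rhs in [10,11])
  i=11: ✗ (no rhs in [11,12])

1, 3, 6, 7, 8, 9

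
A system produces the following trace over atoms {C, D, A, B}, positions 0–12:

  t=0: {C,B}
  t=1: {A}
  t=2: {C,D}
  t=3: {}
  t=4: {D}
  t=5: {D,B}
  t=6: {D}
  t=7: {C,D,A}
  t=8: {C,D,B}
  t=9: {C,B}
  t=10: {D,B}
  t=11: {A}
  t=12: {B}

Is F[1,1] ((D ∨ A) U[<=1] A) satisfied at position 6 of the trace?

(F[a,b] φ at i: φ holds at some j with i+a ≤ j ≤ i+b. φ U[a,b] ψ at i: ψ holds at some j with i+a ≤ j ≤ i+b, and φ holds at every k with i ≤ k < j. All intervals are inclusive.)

Check ((D ∨ A) U[<=1] A) at each j in [7,7]:
  j=7: holds
Found at j=7 → formula holds.

True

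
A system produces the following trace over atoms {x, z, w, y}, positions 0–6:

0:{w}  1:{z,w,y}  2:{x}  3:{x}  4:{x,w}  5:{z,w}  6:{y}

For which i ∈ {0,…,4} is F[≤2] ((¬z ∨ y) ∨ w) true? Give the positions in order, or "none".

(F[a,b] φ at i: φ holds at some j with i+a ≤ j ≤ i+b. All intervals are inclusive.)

0, 1, 2, 3, 4

Evaluate at each i in [0,4]:
  i=0: ✓ (witness j=0)
  i=1: ✓ (witness j=1)
  i=2: ✓ (witness j=2)
  i=3: ✓ (witness j=3)
  i=4: ✓ (witness j=4)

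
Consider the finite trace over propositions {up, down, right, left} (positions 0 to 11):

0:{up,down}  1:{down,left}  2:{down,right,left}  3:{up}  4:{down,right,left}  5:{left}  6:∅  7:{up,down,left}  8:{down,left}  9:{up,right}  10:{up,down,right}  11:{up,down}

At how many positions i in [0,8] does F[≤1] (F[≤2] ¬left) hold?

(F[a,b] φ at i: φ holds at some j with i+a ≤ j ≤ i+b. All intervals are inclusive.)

Evaluate at each i in [0,8]:
  i=0: ✓ (witness j=0)
  i=1: ✓ (witness j=1)
  i=2: ✓ (witness j=2)
  i=3: ✓ (witness j=3)
  i=4: ✓ (witness j=4)
  i=5: ✓ (witness j=5)
  i=6: ✓ (witness j=6)
  i=7: ✓ (witness j=7)
  i=8: ✓ (witness j=8)
Positions where it holds: {0, 1, 2, 3, 4, 5, 6, 7, 8} → 9.

9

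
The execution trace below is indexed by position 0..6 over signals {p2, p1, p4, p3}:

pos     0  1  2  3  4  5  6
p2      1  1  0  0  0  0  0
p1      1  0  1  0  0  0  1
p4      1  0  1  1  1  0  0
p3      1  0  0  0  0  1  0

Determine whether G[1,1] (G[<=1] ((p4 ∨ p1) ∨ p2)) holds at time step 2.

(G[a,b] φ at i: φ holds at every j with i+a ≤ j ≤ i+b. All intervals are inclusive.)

Check G[<=1] ((p4 ∨ p1) ∨ p2) at every j in [3,3]:
  j=3: holds on [3,4]
All positions satisfy it → formula holds.

True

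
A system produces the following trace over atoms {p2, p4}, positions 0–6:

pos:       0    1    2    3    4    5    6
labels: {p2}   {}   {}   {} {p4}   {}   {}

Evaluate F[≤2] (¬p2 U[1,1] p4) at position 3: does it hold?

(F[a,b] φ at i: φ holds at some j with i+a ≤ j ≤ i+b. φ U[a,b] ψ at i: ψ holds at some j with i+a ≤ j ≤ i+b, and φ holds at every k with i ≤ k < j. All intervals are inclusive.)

Check (¬p2 U[1,1] p4) at each j in [3,5]:
  j=3: holds
  j=4: fails
  j=5: fails
Found at j=3 → formula holds.

Yes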